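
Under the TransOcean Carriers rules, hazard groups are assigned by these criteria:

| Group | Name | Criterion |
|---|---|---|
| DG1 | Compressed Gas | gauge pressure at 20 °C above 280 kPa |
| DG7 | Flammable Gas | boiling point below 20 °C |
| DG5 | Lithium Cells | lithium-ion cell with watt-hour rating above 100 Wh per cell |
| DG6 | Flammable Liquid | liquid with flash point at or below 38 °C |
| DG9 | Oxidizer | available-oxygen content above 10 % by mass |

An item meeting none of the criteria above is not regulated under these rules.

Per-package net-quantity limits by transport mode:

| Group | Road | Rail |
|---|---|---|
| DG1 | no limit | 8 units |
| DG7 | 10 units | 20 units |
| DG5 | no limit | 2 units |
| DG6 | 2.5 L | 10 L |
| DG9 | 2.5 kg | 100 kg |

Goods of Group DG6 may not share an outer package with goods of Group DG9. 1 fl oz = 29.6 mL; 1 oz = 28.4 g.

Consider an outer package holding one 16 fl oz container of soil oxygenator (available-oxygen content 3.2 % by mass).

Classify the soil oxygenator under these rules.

available-oxygen content 3.2 % by mass is not above 10 % by mass, so Group DG9 does not apply.
No criterion is met, so the item is not regulated.

Not regulated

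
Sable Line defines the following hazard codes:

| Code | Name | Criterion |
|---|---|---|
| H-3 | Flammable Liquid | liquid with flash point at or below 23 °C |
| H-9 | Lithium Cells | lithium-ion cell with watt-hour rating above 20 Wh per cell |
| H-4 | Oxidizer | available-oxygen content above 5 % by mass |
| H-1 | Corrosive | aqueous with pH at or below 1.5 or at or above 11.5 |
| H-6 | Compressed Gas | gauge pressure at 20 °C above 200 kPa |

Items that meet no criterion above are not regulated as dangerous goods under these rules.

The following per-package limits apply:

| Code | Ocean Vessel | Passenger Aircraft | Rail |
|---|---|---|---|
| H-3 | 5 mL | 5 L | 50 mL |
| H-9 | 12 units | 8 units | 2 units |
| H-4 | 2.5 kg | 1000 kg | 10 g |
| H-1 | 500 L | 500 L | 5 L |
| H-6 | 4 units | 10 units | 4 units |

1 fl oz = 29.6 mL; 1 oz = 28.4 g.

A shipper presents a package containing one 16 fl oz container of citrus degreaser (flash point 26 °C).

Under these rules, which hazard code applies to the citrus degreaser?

flash point 26 °C is not below 23 °C, so Code H-3 does not apply.
No criterion is met, so the item is not regulated.

Not regulated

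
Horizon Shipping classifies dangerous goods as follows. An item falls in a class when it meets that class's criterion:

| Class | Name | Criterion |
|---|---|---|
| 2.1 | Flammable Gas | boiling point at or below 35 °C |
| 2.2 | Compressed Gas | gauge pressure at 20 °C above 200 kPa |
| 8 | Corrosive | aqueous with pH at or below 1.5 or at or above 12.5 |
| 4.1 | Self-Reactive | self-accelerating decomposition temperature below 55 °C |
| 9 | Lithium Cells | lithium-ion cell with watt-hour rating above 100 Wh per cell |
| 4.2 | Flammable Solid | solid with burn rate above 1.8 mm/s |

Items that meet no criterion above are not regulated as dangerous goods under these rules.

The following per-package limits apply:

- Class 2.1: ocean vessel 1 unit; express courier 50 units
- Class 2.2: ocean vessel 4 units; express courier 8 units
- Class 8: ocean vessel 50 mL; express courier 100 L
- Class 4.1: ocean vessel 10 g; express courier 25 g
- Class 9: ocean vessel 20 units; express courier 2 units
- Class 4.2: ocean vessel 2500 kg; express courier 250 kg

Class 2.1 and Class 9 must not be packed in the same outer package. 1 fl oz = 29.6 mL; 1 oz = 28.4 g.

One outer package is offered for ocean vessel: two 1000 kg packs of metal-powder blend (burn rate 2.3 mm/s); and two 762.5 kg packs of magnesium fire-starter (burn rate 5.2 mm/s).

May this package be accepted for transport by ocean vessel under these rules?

No

Metal-powder blend: burn rate 2.3 mm/s > 1.8 mm/s → Class 4.2 (Flammable Solid).
Magnesium fire-starter: burn rate 5.2 mm/s > 1.8 mm/s → Class 4.2 (Flammable Solid).
Total Class 4.2: (two 1000 kg packs = 2000 kg) + (two 762.5 kg packs = 1525 kg) = 3525 kg.
3525 kg exceeds the ocean vessel limit of 2500 kg for Class 4.2.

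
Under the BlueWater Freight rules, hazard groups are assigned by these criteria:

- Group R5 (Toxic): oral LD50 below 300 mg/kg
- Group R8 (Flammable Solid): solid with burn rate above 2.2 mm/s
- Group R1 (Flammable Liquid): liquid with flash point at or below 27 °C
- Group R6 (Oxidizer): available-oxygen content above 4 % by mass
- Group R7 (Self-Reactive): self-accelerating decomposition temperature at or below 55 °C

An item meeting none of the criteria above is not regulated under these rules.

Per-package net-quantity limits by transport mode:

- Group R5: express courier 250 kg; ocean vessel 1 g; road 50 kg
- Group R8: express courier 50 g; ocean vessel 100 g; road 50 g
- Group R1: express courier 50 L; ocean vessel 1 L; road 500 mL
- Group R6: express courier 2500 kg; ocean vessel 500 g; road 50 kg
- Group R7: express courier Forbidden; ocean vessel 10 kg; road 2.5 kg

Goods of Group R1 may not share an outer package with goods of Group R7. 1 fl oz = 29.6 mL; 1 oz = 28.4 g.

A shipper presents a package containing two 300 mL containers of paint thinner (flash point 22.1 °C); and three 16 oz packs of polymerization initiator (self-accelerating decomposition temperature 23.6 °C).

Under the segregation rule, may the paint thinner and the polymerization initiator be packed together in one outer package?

Flash point 22.1 °C meets the Group R1 criterion (Flammable Liquid), so the paint thinner is Group R1.
Polymerization initiator: self-accelerating decomposition temperature 23.6 °C ≤ 55 °C → Group R7 (Self-Reactive).
Group R1 and Group R7 may not share an outer package.

No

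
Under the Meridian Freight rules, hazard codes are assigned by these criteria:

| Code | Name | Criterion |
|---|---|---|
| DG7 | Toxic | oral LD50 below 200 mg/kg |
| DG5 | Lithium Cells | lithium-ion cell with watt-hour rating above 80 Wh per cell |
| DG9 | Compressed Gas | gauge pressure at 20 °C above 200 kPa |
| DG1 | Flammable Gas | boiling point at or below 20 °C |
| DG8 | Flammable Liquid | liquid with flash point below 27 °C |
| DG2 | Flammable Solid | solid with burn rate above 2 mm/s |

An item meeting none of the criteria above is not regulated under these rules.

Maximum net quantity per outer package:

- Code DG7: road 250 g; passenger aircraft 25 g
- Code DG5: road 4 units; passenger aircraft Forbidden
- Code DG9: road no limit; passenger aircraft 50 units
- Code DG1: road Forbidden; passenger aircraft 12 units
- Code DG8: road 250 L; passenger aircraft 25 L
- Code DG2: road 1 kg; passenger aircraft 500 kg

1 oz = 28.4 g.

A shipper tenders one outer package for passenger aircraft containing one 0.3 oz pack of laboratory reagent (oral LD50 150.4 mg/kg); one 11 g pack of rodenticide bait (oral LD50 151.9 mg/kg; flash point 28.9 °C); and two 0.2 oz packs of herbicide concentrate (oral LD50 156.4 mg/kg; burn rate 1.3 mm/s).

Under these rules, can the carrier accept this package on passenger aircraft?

No

Oral LD50 150.4 mg/kg meets the Code DG7 criterion (Toxic), so the laboratory reagent is Code DG7.
The rodenticide bait has oral LD50 151.9 mg/kg, which is < 200 mg/kg, so it is Code DG7 (Toxic).
Herbicide concentrate: oral LD50 156.4 mg/kg < 200 mg/kg → Code DG7 (Toxic).
Code DG7 net quantity: (one 0.3 oz pack = 8.52 g) + 11 g + (two 0.2 oz packs = 11.36 g) = 30.88 g.
30.88 g exceeds the passenger aircraft limit of 25 g for Code DG7.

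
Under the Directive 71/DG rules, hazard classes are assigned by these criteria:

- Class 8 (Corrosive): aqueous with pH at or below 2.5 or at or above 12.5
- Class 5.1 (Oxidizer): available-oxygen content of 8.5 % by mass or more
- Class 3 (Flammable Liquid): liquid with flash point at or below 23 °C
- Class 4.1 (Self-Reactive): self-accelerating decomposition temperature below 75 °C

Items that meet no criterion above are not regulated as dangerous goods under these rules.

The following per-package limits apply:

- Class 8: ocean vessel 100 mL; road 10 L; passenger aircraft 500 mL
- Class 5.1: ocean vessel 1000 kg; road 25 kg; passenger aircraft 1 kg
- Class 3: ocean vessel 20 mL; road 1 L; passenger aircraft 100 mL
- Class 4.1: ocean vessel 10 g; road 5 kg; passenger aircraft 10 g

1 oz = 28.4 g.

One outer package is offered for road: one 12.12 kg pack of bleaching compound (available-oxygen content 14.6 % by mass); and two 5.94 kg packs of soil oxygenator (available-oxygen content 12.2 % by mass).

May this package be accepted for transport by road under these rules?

With available-oxygen content 14.6 % by mass (≥ 8.5 % by mass), the bleaching compound falls in Class 5.1.
The soil oxygenator has available-oxygen content 12.2 % by mass, which is ≥ 8.5 % by mass, so it is Class 5.1 (Oxidizer).
Class 5.1 net quantity: 12.12 kg + (two 5.94 kg packs = 11.88 kg) = 24 kg.
24 kg is within the road limit of 25 kg for Class 5.1.

Yes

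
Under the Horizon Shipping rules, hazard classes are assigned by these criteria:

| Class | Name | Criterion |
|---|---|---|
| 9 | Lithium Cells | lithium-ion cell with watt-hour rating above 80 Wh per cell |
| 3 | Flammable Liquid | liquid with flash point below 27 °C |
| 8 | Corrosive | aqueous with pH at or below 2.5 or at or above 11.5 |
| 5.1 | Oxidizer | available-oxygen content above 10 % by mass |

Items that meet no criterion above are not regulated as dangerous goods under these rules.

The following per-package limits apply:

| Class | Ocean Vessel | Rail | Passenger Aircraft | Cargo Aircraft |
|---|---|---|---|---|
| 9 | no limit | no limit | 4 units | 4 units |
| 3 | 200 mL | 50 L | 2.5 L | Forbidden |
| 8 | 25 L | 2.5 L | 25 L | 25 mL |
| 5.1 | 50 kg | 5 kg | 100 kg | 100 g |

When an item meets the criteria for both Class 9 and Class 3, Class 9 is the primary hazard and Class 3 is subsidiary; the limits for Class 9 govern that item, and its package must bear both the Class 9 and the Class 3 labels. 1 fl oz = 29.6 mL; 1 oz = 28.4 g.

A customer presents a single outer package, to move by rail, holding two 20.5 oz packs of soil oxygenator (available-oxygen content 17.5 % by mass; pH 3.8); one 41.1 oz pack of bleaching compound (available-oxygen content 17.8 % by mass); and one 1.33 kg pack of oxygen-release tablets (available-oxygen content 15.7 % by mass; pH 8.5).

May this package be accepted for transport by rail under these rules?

Available-oxygen content 17.5 % by mass meets the Class 5.1 criterion (Oxidizer), so the soil oxygenator is Class 5.1.
With available-oxygen content 17.8 % by mass (> 10 % by mass), the bleaching compound falls in Class 5.1.
Available-oxygen content 15.7 % by mass meets the Class 5.1 criterion (Oxidizer), so the oxygen-release tablets are Class 5.1.
Class 5.1 net quantity: (two 20.5 oz packs = 1164.4 g) + (one 41.1 oz pack = 1167.24 g) + 1.33 kg = 3661.64 g.
That is within the Class 5.1 rail limit of 5 kg.

Yes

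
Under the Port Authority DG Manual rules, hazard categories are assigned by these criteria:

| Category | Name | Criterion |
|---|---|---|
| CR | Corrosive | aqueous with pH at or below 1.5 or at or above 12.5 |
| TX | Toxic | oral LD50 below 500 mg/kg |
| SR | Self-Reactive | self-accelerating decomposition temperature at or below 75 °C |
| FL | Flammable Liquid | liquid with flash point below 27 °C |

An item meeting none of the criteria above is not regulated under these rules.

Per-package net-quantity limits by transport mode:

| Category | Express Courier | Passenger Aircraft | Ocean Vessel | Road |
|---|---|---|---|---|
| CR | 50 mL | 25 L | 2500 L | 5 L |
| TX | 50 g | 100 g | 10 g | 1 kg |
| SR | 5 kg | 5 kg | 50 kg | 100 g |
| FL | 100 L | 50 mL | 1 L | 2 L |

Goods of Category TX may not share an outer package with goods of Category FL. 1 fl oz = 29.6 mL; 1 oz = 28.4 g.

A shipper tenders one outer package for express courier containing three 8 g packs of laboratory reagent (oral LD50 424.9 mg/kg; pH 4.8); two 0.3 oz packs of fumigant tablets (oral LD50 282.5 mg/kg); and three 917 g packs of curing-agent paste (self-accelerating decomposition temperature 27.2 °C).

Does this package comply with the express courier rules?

With oral LD50 424.9 mg/kg (< 500 mg/kg), the laboratory reagent falls in Category TX.
Oral LD50 282.5 mg/kg meets the Category TX criterion (Toxic), so the fumigant tablets are Category TX.
With self-accelerating decomposition temperature 27.2 °C (≤ 75 °C), the curing-agent paste falls in Category SR.
Total Category TX: (three 8 g packs = 24 g) + (two 0.3 oz packs = 17.04 g) = 41.04 g.
That is within the Category TX express courier limit of 50 g.
Category SR quantity: three 917 g packs = 2.751 kg.
2.751 kg is within the express courier limit of 5 kg for Category SR.
The segregation rule (Category TX with Category FL) does not apply to Category TX with Category SR.
Every hazard category is within its express courier limit and no segregation rule is violated.

Yes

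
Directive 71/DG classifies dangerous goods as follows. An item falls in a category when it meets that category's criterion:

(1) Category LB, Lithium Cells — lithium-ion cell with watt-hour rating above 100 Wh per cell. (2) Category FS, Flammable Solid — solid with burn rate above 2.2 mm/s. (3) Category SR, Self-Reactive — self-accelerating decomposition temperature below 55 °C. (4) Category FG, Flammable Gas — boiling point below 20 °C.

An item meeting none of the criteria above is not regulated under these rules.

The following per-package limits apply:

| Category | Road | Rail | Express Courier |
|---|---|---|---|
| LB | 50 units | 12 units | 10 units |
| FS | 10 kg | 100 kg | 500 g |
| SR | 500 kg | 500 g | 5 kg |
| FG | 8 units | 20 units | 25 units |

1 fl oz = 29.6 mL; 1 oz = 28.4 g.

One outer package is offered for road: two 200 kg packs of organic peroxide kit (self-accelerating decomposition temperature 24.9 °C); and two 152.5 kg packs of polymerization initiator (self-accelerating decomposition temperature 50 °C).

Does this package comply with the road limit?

With self-accelerating decomposition temperature 24.9 °C (< 55 °C), the organic peroxide kit falls in Category SR.
The polymerization initiator has self-accelerating decomposition temperature 50 °C, which is < 55 °C, so it is Category SR (Self-Reactive).
Total Category SR: (two 200 kg packs = 400 kg) + (two 152.5 kg packs = 305 kg) = 705 kg.
705 kg exceeds the road limit of 500 kg for Category SR.

No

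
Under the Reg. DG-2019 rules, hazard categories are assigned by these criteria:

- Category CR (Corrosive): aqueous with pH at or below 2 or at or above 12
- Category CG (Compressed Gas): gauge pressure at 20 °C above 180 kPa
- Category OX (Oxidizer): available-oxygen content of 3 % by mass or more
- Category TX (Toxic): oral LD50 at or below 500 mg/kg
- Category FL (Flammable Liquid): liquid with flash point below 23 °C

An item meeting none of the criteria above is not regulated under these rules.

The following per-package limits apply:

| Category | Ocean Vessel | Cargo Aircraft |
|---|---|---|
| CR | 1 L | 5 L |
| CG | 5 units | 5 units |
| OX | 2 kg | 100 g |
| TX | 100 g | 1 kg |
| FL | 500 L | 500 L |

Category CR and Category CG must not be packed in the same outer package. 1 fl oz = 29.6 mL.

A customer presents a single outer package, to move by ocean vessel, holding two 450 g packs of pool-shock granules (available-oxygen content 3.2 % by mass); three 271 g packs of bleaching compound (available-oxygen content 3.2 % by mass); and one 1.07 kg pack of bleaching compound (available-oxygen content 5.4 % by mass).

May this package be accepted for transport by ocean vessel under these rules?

No

With available-oxygen content 3.2 % by mass (≥ 3 % by mass), the pool-shock granules fall in Category OX.
Available-oxygen content 3.2 % by mass meets the Category OX criterion (Oxidizer), so the bleaching compound is Category OX.
The bleaching compound has available-oxygen content 5.4 % by mass, which is ≥ 3 % by mass, so it is Category OX (Oxidizer).
Category OX net quantity: (two 450 g packs = 900 g) + (three 271 g packs = 813 g) + 1.07 kg = 2.783 kg.
That exceeds the Category OX ocean vessel limit of 2 kg.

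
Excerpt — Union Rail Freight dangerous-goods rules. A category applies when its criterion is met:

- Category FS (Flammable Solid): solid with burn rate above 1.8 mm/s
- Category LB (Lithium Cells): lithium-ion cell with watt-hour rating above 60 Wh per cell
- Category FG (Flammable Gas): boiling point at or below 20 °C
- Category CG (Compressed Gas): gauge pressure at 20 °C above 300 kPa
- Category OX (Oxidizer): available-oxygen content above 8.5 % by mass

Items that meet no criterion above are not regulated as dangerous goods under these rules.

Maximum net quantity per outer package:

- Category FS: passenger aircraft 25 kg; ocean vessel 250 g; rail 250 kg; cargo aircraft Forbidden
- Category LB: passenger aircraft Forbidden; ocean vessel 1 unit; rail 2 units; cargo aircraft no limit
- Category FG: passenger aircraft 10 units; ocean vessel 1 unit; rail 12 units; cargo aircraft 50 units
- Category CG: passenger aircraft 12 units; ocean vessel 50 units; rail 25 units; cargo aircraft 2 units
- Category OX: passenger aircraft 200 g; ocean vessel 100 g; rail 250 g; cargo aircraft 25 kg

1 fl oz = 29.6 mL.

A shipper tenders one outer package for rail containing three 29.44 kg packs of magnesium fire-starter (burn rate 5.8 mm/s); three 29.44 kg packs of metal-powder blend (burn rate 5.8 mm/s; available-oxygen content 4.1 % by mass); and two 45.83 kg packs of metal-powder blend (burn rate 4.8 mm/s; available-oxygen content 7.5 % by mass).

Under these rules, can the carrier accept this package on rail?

Burn rate 5.8 mm/s meets the Category FS criterion (Flammable Solid), so the magnesium fire-starter is Category FS.
With burn rate 5.8 mm/s (> 1.8 mm/s), the metal-powder blend falls in Category FS.
Burn rate 4.8 mm/s meets the Category FS criterion (Flammable Solid), so the metal-powder blend is Category FS.
Category FS net quantity: (three 29.44 kg packs = 88.32 kg) + (three 29.44 kg packs = 88.32 kg) + (two 45.83 kg packs = 91.66 kg) = 268.3 kg.
268.3 kg > 250 kg (rail limit, Category FS) — over the limit.

No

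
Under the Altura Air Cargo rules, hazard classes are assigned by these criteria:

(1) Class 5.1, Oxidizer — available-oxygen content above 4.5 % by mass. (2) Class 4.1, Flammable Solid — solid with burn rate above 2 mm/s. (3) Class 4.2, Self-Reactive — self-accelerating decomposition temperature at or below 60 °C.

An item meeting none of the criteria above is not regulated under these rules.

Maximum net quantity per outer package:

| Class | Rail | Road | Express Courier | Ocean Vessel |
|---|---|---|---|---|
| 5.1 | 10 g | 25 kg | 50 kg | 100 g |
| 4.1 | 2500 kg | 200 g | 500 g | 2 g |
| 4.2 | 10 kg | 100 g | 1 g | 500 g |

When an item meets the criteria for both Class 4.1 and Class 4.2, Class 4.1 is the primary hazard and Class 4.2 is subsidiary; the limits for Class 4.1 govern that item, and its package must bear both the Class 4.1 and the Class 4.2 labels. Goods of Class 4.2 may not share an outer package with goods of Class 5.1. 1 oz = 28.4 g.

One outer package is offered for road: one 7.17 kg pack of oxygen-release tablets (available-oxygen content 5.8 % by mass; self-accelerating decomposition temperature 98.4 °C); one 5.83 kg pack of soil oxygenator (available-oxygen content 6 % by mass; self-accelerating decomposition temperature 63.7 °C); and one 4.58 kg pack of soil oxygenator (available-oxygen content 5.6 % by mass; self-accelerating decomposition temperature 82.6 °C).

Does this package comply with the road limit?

Yes

With available-oxygen content 5.8 % by mass (> 4.5 % by mass), the oxygen-release tablets fall in Class 5.1.
Soil oxygenator: available-oxygen content 6 % by mass > 4.5 % by mass → Class 5.1 (Oxidizer).
With available-oxygen content 5.6 % by mass (> 4.5 % by mass), the soil oxygenator falls in Class 5.1.
Class 5.1 net quantity: 7.17 kg + 5.83 kg + 4.58 kg = 17.58 kg.
That is within the Class 5.1 road limit of 25 kg.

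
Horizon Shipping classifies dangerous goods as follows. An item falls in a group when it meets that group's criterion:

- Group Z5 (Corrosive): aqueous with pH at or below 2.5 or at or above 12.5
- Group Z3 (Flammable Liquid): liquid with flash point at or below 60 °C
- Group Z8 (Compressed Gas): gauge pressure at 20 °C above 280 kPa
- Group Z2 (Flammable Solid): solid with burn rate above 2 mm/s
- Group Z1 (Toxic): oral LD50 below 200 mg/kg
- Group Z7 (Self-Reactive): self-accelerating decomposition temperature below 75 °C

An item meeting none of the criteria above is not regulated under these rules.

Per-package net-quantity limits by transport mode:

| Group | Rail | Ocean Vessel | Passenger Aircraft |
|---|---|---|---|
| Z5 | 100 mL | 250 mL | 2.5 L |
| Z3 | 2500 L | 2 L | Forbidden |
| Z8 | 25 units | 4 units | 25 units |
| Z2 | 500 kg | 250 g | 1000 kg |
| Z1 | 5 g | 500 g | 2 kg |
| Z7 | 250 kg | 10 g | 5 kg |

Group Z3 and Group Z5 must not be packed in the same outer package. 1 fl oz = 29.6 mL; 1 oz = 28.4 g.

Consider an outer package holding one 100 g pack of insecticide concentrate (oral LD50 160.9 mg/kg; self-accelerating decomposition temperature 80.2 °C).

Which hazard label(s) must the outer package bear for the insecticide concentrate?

With oral LD50 160.9 mg/kg (< 200 mg/kg), the insecticide concentrate falls in Group Z1.
Only the Group Z1 label is required.

Group Z1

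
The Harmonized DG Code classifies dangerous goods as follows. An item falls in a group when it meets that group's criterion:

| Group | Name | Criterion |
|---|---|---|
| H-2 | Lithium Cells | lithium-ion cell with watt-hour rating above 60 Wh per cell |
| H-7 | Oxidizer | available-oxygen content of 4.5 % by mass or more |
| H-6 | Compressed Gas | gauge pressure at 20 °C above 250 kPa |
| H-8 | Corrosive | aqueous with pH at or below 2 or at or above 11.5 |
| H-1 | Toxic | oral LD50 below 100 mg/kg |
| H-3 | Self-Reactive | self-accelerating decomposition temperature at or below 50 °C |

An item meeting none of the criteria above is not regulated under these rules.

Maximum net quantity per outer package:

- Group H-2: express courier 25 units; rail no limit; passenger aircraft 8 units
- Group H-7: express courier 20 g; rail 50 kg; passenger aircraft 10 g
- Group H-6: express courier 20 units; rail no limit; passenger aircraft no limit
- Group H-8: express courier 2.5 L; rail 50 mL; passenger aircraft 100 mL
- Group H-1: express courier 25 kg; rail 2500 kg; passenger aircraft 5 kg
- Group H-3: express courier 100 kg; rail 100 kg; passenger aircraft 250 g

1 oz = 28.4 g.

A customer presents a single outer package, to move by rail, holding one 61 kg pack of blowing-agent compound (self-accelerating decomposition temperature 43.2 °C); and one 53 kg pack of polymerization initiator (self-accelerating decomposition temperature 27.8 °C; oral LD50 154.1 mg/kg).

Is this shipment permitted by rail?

Blowing-agent compound: self-accelerating decomposition temperature 43.2 °C ≤ 50 °C → Group H-3 (Self-Reactive).
Polymerization initiator: self-accelerating decomposition temperature 27.8 °C ≤ 50 °C → Group H-3 (Self-Reactive).
Group H-3 net quantity: 61 kg + 53 kg = 114 kg.
114 kg > 100 kg (rail limit, Group H-3) — over the limit.

No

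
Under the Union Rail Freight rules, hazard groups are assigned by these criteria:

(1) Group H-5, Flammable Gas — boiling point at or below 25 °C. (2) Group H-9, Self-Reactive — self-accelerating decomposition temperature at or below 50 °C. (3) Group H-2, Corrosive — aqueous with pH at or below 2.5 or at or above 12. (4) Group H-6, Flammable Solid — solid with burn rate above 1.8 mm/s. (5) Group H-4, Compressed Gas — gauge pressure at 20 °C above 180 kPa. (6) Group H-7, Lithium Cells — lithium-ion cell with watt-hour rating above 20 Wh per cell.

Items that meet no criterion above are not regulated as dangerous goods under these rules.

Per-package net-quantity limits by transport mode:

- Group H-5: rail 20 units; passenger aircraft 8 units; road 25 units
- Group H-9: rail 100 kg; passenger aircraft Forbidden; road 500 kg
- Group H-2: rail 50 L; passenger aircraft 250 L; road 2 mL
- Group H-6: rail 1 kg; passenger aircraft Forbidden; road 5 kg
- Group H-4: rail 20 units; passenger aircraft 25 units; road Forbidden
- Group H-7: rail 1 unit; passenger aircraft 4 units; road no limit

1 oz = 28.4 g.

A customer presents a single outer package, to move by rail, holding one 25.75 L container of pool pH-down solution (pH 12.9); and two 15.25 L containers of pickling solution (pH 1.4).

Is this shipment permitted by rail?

pH 12.9 meets the Group H-2 criterion (Corrosive), so the pool pH-down solution is Group H-2.
The pickling solution has pH 1.4, which is ≤ 2.5, so it is Group H-2 (Corrosive).
Group H-2 net quantity: 25.75 L + (two 15.25 L containers = 30.5 L) = 56.25 L.
56.25 L > 50 L (rail limit, Group H-2) — over the limit.

No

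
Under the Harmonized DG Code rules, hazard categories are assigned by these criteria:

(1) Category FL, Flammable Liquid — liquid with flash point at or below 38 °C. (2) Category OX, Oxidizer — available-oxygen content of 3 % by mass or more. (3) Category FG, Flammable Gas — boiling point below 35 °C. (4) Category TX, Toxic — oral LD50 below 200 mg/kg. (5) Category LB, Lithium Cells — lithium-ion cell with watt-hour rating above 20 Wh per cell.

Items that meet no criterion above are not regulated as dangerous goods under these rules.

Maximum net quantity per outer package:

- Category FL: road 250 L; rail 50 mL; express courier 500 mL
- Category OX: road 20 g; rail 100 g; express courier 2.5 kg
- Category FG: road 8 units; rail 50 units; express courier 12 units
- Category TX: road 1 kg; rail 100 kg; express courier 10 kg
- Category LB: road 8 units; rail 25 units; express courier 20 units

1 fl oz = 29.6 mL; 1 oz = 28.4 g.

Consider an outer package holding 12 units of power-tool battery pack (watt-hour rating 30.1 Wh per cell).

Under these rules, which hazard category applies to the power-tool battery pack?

The power-tool battery pack has watt-hour rating 30.1 Wh per cell, which is > 20 Wh per cell, so it is Category LB (Lithium Cells).

Category LB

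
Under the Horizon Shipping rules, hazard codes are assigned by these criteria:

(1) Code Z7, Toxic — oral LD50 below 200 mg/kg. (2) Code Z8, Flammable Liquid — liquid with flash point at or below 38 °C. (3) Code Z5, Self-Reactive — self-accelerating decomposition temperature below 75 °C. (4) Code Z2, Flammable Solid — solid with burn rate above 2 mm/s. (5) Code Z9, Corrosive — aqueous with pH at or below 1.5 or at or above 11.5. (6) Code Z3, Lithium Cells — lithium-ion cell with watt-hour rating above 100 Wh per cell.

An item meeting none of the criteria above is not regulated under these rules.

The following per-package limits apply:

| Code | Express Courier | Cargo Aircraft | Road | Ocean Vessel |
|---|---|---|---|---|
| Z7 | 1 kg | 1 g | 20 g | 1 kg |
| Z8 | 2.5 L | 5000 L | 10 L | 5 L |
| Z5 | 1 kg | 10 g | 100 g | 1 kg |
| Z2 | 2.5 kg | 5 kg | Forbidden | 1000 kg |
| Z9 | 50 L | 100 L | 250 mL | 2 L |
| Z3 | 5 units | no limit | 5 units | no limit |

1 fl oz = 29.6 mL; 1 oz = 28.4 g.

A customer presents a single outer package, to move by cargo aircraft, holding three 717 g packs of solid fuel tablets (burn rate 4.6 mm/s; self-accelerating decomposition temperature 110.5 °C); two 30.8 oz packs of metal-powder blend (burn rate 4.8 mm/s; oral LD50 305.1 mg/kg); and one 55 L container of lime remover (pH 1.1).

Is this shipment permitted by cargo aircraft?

The solid fuel tablets have burn rate 4.6 mm/s, which is > 2 mm/s, so they are Code Z2 (Flammable Solid).
The metal-powder blend has burn rate 4.8 mm/s, which is > 2 mm/s, so it is Code Z2 (Flammable Solid).
pH 1.1 meets the Code Z9 criterion (Corrosive), so the lime remover is Code Z9.
Code Z2 net quantity: (three 717 g packs = 2.151 kg) + (two 30.8 oz packs = 1749.44 g) = 3900.44 g.
That is within the Code Z2 cargo aircraft limit of 5 kg.
Code Z9 quantity: 55 L.
55 L ≤ 100 L (cargo aircraft limit, Code Z9) — within limit.
Every hazard code is within its cargo aircraft limit and no segregation rule is violated.

Yes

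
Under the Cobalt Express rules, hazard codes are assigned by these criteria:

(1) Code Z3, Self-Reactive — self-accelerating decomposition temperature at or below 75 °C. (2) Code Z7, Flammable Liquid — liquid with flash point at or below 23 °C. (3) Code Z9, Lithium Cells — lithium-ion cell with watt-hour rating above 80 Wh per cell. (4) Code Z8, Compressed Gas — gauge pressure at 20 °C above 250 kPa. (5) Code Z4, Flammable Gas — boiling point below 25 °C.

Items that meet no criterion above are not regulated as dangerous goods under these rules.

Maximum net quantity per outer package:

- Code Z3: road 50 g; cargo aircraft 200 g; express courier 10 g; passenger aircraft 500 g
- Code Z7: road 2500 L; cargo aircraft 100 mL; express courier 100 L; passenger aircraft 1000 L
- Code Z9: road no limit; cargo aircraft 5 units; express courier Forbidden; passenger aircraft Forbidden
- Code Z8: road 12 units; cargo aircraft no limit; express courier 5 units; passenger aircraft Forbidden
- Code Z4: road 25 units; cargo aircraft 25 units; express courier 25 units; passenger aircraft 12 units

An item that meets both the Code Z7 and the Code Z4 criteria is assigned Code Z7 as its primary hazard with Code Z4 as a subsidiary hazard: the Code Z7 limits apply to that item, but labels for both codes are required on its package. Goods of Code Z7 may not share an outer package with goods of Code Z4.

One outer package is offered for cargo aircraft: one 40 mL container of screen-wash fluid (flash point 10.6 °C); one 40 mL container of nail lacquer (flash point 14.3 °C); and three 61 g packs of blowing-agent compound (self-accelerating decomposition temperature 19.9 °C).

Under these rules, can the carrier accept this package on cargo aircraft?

Yes

Screen-wash fluid: flash point 10.6 °C ≤ 23 °C → Code Z7 (Flammable Liquid).
The nail lacquer has flash point 14.3 °C, which is ≤ 23 °C, so it is Code Z7 (Flammable Liquid).
Blowing-agent compound: self-accelerating decomposition temperature 19.9 °C ≤ 75 °C → Code Z3 (Self-Reactive).
Code Z7 net quantity: 40 mL + 40 mL = 80 mL.
That is within the Code Z7 cargo aircraft limit of 100 mL.
Code Z3 quantity: three 61 g packs = 183 g.
183 g is within the cargo aircraft limit of 200 g for Code Z3.
The segregation rule (Code Z7 with Code Z4) does not apply to Code Z7 with Code Z3.
Every hazard code is within its cargo aircraft limit and no segregation rule is violated.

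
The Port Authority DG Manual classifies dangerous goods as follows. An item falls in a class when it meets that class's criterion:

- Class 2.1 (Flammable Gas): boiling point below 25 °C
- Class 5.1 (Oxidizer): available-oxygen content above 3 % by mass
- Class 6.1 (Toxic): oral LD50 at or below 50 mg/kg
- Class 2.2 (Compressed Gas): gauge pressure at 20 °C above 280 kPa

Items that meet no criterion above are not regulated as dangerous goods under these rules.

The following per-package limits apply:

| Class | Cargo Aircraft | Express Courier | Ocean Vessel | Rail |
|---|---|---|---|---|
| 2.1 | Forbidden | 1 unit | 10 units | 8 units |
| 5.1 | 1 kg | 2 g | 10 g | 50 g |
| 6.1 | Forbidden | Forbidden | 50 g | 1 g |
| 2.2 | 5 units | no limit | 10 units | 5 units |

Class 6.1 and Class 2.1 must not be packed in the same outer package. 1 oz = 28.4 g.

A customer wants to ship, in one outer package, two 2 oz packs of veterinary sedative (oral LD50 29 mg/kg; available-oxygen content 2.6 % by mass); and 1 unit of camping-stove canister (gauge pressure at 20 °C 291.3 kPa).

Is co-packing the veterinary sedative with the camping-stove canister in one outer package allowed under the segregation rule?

The veterinary sedative has oral LD50 29 mg/kg, which is ≤ 50 mg/kg, so it is Class 6.1 (Toxic).
The camping-stove canister has gauge pressure at 20 °C 291.3 kPa, which is > 280 kPa, so it is Class 2.2 (Compressed Gas).
No segregation rule bars Class 6.1 with Class 2.2.

Yes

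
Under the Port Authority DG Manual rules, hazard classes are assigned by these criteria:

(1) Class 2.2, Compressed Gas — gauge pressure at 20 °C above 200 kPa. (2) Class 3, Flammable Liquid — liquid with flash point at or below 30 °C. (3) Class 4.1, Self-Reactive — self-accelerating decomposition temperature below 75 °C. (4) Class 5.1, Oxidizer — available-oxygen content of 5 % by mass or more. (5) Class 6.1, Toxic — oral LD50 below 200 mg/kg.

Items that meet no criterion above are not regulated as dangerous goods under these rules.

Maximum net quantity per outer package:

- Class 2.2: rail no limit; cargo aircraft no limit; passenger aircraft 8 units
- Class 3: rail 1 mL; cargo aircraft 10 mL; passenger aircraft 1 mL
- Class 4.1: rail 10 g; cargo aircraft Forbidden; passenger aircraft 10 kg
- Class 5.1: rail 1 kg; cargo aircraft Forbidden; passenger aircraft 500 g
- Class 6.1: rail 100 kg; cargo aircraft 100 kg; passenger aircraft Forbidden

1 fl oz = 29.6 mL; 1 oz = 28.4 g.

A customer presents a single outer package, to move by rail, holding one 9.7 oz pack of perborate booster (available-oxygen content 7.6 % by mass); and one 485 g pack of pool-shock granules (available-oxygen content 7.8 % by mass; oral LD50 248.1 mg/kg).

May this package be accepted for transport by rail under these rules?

Yes

Perborate booster: available-oxygen content 7.6 % by mass ≥ 5 % by mass → Class 5.1 (Oxidizer).
Available-oxygen content 7.8 % by mass meets the Class 5.1 criterion (Oxidizer), so the pool-shock granules are Class 5.1.
Total Class 5.1: (one 9.7 oz pack = 275.48 g) + 485 g = 760.48 g.
760.48 g ≤ 1 kg (rail limit, Class 5.1) — within limit.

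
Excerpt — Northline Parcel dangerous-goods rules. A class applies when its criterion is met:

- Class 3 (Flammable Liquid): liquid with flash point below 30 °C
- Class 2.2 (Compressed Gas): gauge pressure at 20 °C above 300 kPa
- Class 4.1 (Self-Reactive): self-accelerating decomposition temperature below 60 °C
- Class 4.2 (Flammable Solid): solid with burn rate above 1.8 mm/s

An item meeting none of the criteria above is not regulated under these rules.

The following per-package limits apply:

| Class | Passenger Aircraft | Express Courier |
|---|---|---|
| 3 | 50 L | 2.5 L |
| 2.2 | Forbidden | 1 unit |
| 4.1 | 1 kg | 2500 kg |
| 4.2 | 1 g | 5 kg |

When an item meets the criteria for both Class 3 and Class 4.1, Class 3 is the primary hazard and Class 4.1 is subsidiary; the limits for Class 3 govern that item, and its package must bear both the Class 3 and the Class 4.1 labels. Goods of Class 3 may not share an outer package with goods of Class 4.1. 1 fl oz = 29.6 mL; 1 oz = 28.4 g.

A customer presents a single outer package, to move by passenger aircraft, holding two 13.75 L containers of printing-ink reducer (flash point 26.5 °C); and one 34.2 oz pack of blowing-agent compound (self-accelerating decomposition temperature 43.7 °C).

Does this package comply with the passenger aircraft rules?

No

Printing-ink reducer: flash point 26.5 °C < 30 °C → Class 3 (Flammable Liquid).
Blowing-agent compound: self-accelerating decomposition temperature 43.7 °C < 60 °C → Class 4.1 (Self-Reactive).
Class 3 quantity: two 13.75 L containers = 27.5 L.
27.5 L ≤ 50 L (passenger aircraft limit, Class 3) — within limit.
Class 4.1 quantity: one 34.2 oz pack = 971.28 g.
971.28 g ≤ 1 kg (passenger aircraft limit, Class 4.1) — within limit.
Class 3 and Class 4.1 may not share an outer package.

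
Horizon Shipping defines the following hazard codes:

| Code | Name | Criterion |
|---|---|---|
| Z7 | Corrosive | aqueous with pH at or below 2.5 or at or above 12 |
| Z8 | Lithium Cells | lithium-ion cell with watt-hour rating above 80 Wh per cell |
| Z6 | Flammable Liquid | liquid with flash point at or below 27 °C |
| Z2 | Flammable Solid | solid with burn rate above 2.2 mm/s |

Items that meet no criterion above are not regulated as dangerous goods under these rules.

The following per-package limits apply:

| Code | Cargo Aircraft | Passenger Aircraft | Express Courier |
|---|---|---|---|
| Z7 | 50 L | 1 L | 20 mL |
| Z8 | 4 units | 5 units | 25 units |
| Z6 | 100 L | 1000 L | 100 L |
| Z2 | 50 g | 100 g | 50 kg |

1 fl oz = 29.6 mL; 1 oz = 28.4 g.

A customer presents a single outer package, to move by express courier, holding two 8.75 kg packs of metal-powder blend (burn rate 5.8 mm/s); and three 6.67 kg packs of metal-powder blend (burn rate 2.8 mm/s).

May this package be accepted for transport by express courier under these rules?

Burn rate 5.8 mm/s meets the Code Z2 criterion (Flammable Solid), so the metal-powder blend is Code Z2.
Metal-powder blend: burn rate 2.8 mm/s > 2.2 mm/s → Code Z2 (Flammable Solid).
Code Z2 net quantity: (two 8.75 kg packs = 17.5 kg) + (three 6.67 kg packs = 20.01 kg) = 37.51 kg.
That is within the Code Z2 express courier limit of 50 kg.

Yes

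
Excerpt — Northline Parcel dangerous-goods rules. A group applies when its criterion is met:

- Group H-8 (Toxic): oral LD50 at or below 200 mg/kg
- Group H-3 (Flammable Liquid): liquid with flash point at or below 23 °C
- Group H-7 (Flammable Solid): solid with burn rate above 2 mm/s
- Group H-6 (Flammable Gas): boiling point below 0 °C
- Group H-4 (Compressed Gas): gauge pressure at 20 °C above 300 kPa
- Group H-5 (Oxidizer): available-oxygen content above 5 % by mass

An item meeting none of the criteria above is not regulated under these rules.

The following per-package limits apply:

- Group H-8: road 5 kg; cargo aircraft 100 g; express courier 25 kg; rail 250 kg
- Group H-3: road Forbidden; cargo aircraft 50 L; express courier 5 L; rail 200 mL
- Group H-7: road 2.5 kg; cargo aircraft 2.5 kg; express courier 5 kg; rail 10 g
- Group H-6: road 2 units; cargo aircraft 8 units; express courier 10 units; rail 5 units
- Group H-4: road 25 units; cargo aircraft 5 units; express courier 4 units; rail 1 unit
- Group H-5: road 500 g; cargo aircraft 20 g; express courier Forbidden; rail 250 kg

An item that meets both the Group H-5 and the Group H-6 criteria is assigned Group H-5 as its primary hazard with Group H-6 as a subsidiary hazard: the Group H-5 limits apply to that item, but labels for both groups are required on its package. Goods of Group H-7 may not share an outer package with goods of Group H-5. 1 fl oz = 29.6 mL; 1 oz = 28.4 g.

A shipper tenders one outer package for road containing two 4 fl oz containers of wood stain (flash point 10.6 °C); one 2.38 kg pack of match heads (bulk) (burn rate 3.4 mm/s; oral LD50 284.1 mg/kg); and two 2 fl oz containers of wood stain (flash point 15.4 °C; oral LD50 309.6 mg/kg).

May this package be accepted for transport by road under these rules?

No

Flash point 10.6 °C meets the Group H-3 criterion (Flammable Liquid), so the wood stain is Group H-3.
The match heads (bulk) have burn rate 3.4 mm/s, which is > 2 mm/s, so they are Group H-7 (Flammable Solid).
The wood stain has flash point 15.4 °C, which is ≤ 23 °C, so it is Group H-3 (Flammable Liquid).
Group H-7 quantity: 2.38 kg.
2.38 kg ≤ 2.5 kg (road limit, Group H-7) — within limit.
Group H-3 net quantity: (two 4 fl oz containers = 236.8 mL) + (two 2 fl oz containers = 118.4 mL) = 355.2 mL.
By road, Group H-3 is Forbidden regardless of quantity.
The segregation rule (Group H-7 with Group H-5) does not apply to Group H-7 with Group H-3.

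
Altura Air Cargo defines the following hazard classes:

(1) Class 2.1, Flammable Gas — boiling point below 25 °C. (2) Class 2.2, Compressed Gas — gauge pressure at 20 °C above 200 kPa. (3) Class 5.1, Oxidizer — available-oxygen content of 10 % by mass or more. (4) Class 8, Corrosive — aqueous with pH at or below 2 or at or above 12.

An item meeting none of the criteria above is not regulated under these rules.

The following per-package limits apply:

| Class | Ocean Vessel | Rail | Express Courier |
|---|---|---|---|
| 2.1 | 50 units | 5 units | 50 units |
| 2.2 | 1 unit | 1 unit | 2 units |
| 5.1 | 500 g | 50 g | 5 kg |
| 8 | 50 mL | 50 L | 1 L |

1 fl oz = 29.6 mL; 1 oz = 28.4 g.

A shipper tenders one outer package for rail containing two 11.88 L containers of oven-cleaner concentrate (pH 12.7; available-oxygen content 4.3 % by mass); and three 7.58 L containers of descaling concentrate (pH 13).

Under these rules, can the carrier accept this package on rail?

With pH 12.7 (≥ 12), the oven-cleaner concentrate falls in Class 8.
The descaling concentrate has pH 13, which is ≥ 12, so it is Class 8 (Corrosive).
Total Class 8: (two 11.88 L containers = 23.76 L) + (three 7.58 L containers = 22.74 L) = 46.5 L.
46.5 L ≤ 50 L (rail limit, Class 8) — within limit.

Yes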